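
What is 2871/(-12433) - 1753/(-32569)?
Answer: -71710550/404930377 ≈ -0.17709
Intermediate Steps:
2871/(-12433) - 1753/(-32569) = 2871*(-1/12433) - 1753*(-1/32569) = -2871/12433 + 1753/32569 = -71710550/404930377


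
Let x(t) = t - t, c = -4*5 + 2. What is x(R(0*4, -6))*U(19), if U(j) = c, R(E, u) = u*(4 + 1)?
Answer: 0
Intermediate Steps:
c = -18 (c = -20 + 2 = -18)
R(E, u) = 5*u (R(E, u) = u*5 = 5*u)
U(j) = -18
x(t) = 0
x(R(0*4, -6))*U(19) = 0*(-18) = 0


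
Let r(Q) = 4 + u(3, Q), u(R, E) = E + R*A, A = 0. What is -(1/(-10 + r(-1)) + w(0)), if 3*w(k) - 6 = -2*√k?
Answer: -13/7 ≈ -1.8571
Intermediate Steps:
u(R, E) = E (u(R, E) = E + R*0 = E + 0 = E)
r(Q) = 4 + Q
w(k) = 2 - 2*√k/3 (w(k) = 2 + (-2*√k)/3 = 2 - 2*√k/3)
-(1/(-10 + r(-1)) + w(0)) = -(1/(-10 + (4 - 1)) + (2 - 2*√0/3)) = -(1/(-10 + 3) + (2 - ⅔*0)) = -(1/(-7) + (2 + 0)) = -(-⅐ + 2) = -1*13/7 = -13/7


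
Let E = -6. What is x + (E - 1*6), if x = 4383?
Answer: 4371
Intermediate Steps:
x + (E - 1*6) = 4383 + (-6 - 1*6) = 4383 + (-6 - 6) = 4383 - 12 = 4371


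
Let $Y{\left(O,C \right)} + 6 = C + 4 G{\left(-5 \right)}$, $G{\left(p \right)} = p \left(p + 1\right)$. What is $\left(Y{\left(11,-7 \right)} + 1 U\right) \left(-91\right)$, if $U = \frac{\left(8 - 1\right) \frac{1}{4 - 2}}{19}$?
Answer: $- \frac{232323}{38} \approx -6113.8$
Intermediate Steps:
$G{\left(p \right)} = p \left(1 + p\right)$
$Y{\left(O,C \right)} = 74 + C$ ($Y{\left(O,C \right)} = -6 + \left(C + 4 \left(- 5 \left(1 - 5\right)\right)\right) = -6 + \left(C + 4 \left(\left(-5\right) \left(-4\right)\right)\right) = -6 + \left(C + 4 \cdot 20\right) = -6 + \left(C + 80\right) = -6 + \left(80 + C\right) = 74 + C$)
$U = \frac{7}{38}$ ($U = \frac{7}{2} \cdot \frac{1}{19} = \frac{7}{38} \approx 0.18421$)
$\left(Y{\left(11,-7 \right)} + 1 U\right) \left(-91\right) = \left(\left(74 - 7\right) + 1 \cdot \frac{7}{38}\right) \left(-91\right) = \left(67 + \frac{7}{38}\right) \left(-91\right) = \frac{2553}{38} \left(-91\right) = - \frac{232323}{38}$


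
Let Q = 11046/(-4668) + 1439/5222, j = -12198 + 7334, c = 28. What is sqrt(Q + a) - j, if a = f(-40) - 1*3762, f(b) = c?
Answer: 4864 + I*sqrt(3854165540090754)/1015679 ≈ 4864.0 + 61.124*I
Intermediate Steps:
j = -4864
f(b) = 28
a = -3734 (a = 28 - 1*3762 = 28 - 3762 = -3734)
Q = -2123540/1015679 (Q = 11046*(-1/4668) + 1439*(1/5222) = -1841/778 + 1439/5222 = -2123540/1015679 ≈ -2.0908)
sqrt(Q + a) - j = sqrt(-2123540/1015679 - 3734) - 1*(-4864) = sqrt(-3794668926/1015679) + 4864 = I*sqrt(3854165540090754)/1015679 + 4864 = 4864 + I*sqrt(3854165540090754)/1015679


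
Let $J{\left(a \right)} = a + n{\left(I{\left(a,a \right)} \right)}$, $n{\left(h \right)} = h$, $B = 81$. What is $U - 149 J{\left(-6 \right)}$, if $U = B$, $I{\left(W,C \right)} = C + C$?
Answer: $2763$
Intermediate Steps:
$I{\left(W,C \right)} = 2 C$
$U = 81$
$J{\left(a \right)} = 3 a$ ($J{\left(a \right)} = a + 2 a = 3 a$)
$U - 149 J{\left(-6 \right)} = 81 - 149 \cdot 3 \left(-6\right) = 81 - -2682 = 81 + 2682 = 2763$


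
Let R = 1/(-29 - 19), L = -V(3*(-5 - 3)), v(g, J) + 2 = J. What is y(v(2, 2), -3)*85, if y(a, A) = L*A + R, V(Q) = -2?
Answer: -24565/48 ≈ -511.77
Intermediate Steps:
v(g, J) = -2 + J
L = 2 (L = -1*(-2) = 2)
R = -1/48 (R = 1/(-48) = -1/48 ≈ -0.020833)
y(a, A) = -1/48 + 2*A (y(a, A) = 2*A - 1/48 = -1/48 + 2*A)
y(v(2, 2), -3)*85 = (-1/48 + 2*(-3))*85 = (-1/48 - 6)*85 = -289/48*85 = -24565/48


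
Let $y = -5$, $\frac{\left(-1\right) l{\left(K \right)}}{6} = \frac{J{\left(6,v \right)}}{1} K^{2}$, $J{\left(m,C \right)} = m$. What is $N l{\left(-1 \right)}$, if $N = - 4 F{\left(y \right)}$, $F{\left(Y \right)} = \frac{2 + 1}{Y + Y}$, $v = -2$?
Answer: $- \frac{216}{5} \approx -43.2$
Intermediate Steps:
$l{\left(K \right)} = - 36 K^{2}$ ($l{\left(K \right)} = - 6 \cdot \frac{6}{1} K^{2} = - 6 \cdot 6 \cdot 1 K^{2} = - 6 \cdot 6 K^{2} = - 36 K^{2}$)
$F{\left(Y \right)} = \frac{3}{2 Y}$
$N = \frac{6}{5}$ ($N = - 4 \frac{3}{2 \left(-5\right)} = - 4 \cdot \frac{3}{2} \left(- \frac{1}{5}\right) = \left(-4\right) \left(- \frac{3}{10}\right) = \frac{6}{5} \approx 1.2$)
$N l{\left(-1 \right)} = \frac{6 \left(- 36 \left(-1\right)^{2}\right)}{5} = \frac{6 \left(\left(-36\right) 1\right)}{5} = \frac{6}{5} \left(-36\right) = - \frac{216}{5}$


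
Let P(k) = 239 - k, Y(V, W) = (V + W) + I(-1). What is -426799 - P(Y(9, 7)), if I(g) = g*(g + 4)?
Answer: -427025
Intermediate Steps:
I(g) = g*(4 + g)
Y(V, W) = -3 + V + W (Y(V, W) = (V + W) - (4 - 1) = (V + W) - 1*3 = (V + W) - 3 = -3 + V + W)
-426799 - P(Y(9, 7)) = -426799 - (239 - (-3 + 9 + 7)) = -426799 - (239 - 1*13) = -426799 - (239 - 13) = -426799 - 1*226 = -426799 - 226 = -427025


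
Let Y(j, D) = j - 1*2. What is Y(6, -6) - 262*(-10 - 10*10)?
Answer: 28824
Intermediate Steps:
Y(j, D) = -2 + j (Y(j, D) = j - 2 = -2 + j)
Y(6, -6) - 262*(-10 - 10*10) = (-2 + 6) - 262*(-10 - 10*10) = 4 - 262*(-10 - 100) = 4 - 262*(-110) = 4 + 28820 = 28824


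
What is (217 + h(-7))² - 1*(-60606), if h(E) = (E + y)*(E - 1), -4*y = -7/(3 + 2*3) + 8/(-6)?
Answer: 10760647/81 ≈ 1.3285e+5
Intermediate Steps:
y = 19/36 (y = -(-7/(3 + 2*3) + 8/(-6))/4 = -(-7/(3 + 6) + 8*(-⅙))/4 = -(-7/9 - 4/3)/4 = -¼*(-19/9) = 19/36 ≈ 0.52778)
h(E) = (-1 + E)*(19/36 + E) (h(E) = (E + 19/36)*(E - 1) = (19/36 + E)*(-1 + E) = (-1 + E)*(19/36 + E))
(217 + h(-7))² - 1*(-60606) = (217 + (-19/36 + (-7)² - 17/36*(-7)))² - 1*(-60606) = (217 + (-19/36 + 49 + 119/36))² + 60606 = (217 + 466/9)² + 60606 = (2419/9)² + 60606 = 5851561/81 + 60606 = 10760647/81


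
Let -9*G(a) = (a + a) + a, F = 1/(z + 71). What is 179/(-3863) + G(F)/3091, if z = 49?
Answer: -199187903/4298591880 ≈ -0.046338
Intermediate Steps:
F = 1/120 (F = 1/(49 + 71) = 1/120 ≈ 0.0083333)
G(a) = -a/3 (G(a) = -((a + a) + a)/9 = -(2*a + a)/9 = -a/3)
179/(-3863) + G(F)/3091 = 179/(-3863) - 1/3*1/120/3091 = 179*(-1/3863) - 1/360*1/3091 = -179/3863 - 1/1112760 = -199187903/4298591880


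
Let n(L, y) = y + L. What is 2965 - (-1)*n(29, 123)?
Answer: 3117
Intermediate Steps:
n(L, y) = L + y
2965 - (-1)*n(29, 123) = 2965 - (-1)*(29 + 123) = 2965 - (-1)*152 = 2965 - 1*(-152) = 2965 + 152 = 3117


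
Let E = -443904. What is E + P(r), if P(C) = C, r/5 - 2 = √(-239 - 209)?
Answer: -443894 + 40*I*√7 ≈ -4.4389e+5 + 105.83*I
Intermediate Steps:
r = 10 + 40*I*√7 (r = 10 + 5*√(-239 - 209) = 10 + 5*√(-448) = 10 + 5*(8*I*√7) = 10 + 40*I*√7 ≈ 10.0 + 105.83*I)
E + P(r) = -443904 + (10 + 40*I*√7) = -443894 + 40*I*√7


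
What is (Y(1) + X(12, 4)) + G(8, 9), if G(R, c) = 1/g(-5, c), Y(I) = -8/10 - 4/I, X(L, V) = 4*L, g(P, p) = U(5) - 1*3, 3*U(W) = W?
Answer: 849/20 ≈ 42.450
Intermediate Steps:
U(W) = W/3
g(P, p) = -4/3 (g(P, p) = (1/3)*5 - 1*3 = 5/3 - 3 = -4/3)
Y(I) = -4/5 - 4/I (Y(I) = -8*1/10 - 4/I = -4/5 - 4/I)
G(R, c) = -3/4 (G(R, c) = 1/(-4/3) = -3/4)
(Y(1) + X(12, 4)) + G(8, 9) = ((-4/5 - 4/1) + 4*12) - 3/4 = ((-4/5 - 4*1) + 48) - 3/4 = ((-4/5 - 4) + 48) - 3/4 = (-24/5 + 48) - 3/4 = 216/5 - 3/4 = 849/20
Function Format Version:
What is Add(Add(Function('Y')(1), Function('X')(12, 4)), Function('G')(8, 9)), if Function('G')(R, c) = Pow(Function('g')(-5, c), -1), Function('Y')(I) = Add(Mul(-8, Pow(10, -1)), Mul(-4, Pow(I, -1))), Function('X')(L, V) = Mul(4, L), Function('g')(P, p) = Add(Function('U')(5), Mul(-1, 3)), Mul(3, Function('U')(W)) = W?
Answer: Rational(849, 20) ≈ 42.450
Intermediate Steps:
Function('U')(W) = Mul(Rational(1, 3), W)
Function('g')(P, p) = Rational(-4, 3) (Function('g')(P, p) = Add(Mul(Rational(1, 3), 5), Mul(-1, 3)) = Add(Rational(5, 3), -3) = Rational(-4, 3))
Function('Y')(I) = Add(Rational(-4, 5), Mul(-4, Pow(I, -1))) (Function('Y')(I) = Add(Mul(-8, Rational(1, 10)), Mul(-4, Pow(I, -1))) = Add(Rational(-4, 5), Mul(-4, Pow(I, -1))))
Function('G')(R, c) = Rational(-3, 4) (Function('G')(R, c) = Pow(Rational(-4, 3), -1) = Rational(-3, 4))
Add(Add(Function('Y')(1), Function('X')(12, 4)), Function('G')(8, 9)) = Add(Add(Add(Rational(-4, 5), Mul(-4, Pow(1, -1))), Mul(4, 12)), Rational(-3, 4)) = Add(Add(Add(Rational(-4, 5), Mul(-4, 1)), 48), Rational(-3, 4)) = Add(Add(Add(Rational(-4, 5), -4), 48), Rational(-3, 4)) = Add(Add(Rational(-24, 5), 48), Rational(-3, 4)) = Add(Rational(216, 5), Rational(-3, 4)) = Rational(849, 20)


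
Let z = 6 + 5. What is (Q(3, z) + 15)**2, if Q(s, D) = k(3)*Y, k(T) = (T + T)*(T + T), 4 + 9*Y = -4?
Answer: 289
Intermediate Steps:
Y = -8/9 (Y = -4/9 + (1/9)*(-4) = -4/9 - 4/9 = -8/9 ≈ -0.88889)
z = 11
k(T) = 4*T**2 (k(T) = (2*T)*(2*T) = 4*T**2)
Q(s, D) = -32 (Q(s, D) = (4*3**2)*(-8/9) = (4*9)*(-8/9) = 36*(-8/9) = -32)
(Q(3, z) + 15)**2 = (-32 + 15)**2 = (-17)**2 = 289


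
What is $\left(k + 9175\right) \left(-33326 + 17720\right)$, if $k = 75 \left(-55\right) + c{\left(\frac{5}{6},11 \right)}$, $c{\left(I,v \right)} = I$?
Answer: $-78823305$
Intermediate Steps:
$k = - \frac{24745}{6}$ ($k = 75 \left(-55\right) + \frac{5}{6} = -4125 + 5 \cdot \frac{1}{6} = -4125 + \frac{5}{6} = - \frac{24745}{6} \approx -4124.2$)
$\left(k + 9175\right) \left(-33326 + 17720\right) = \left(- \frac{24745}{6} + 9175\right) \left(-33326 + 17720\right) = \frac{30305}{6} \left(-15606\right) = -78823305$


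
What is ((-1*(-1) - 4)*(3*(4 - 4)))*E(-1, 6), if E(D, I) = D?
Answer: 0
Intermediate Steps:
((-1*(-1) - 4)*(3*(4 - 4)))*E(-1, 6) = ((-1*(-1) - 4)*(3*(4 - 4)))*(-1) = ((1 - 4)*(3*0))*(-1) = -3*0*(-1) = 0*(-1) = 0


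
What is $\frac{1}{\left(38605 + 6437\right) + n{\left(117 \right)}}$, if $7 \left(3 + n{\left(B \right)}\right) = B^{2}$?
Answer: $\frac{7}{328962} \approx 2.1279 \cdot 10^{-5}$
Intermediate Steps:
$n{\left(B \right)} = -3 + \frac{B^{2}}{7}$
$\frac{1}{\left(38605 + 6437\right) + n{\left(117 \right)}} = \frac{1}{\left(38605 + 6437\right) - \left(3 - \frac{117^{2}}{7}\right)} = \frac{1}{45042 + \left(-3 + \frac{1}{7} \cdot 13689\right)} = \frac{1}{45042 + \left(-3 + \frac{13689}{7}\right)} = \frac{1}{45042 + \frac{13668}{7}} = \frac{1}{\frac{328962}{7}} = \frac{7}{328962}$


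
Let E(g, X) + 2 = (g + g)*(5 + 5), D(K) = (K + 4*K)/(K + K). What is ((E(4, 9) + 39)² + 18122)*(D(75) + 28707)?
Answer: 1826555809/2 ≈ 9.1328e+8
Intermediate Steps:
D(K) = 5/2 (D(K) = (5*K)/((2*K)) = (5*K)*(1/(2*K)) = 5/2)
E(g, X) = -2 + 20*g (E(g, X) = -2 + (g + g)*(5 + 5) = -2 + (2*g)*10 = -2 + 20*g)
((E(4, 9) + 39)² + 18122)*(D(75) + 28707) = (((-2 + 20*4) + 39)² + 18122)*(5/2 + 28707) = (((-2 + 80) + 39)² + 18122)*(57419/2) = ((78 + 39)² + 18122)*(57419/2) = (117² + 18122)*(57419/2) = (13689 + 18122)*(57419/2) = 31811*(57419/2) = 1826555809/2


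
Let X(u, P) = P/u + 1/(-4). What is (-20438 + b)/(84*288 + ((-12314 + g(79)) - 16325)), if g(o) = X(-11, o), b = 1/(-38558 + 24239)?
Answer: 12876675812/2806452405 ≈ 4.5882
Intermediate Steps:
X(u, P) = -1/4 + P/u (X(u, P) = P/u + 1*(-1/4) = P/u - 1/4 = -1/4 + P/u)
b = -1/14319 (b = 1/(-14319) = -1/14319 ≈ -6.9837e-5)
g(o) = -1/4 - o/11 (g(o) = (o - 1/4*(-11))/(-11) = -(o + 11/4)/11 = -(11/4 + o)/11 = -1/4 - o/11)
(-20438 + b)/(84*288 + ((-12314 + g(79)) - 16325)) = (-20438 - 1/14319)/(84*288 + ((-12314 + (-1/4 - 1/11*79)) - 16325)) = -292651723/(14319*(24192 + ((-12314 + (-1/4 - 79/11)) - 16325))) = -292651723/(14319*(24192 + ((-12314 - 327/44) - 16325))) = -292651723/(14319*(24192 + (-542143/44 - 16325))) = -292651723/(14319*(24192 - 1260443/44)) = -292651723/(14319*(-195995/44)) = -292651723/14319*(-44/195995) = 12876675812/2806452405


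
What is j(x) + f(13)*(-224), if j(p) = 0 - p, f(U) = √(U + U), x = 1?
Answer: -1 - 224*√26 ≈ -1143.2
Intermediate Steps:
f(U) = √2*√U (f(U) = √(2*U) = √2*√U)
j(p) = -p
j(x) + f(13)*(-224) = -1*1 + (√2*√13)*(-224) = -1 + √26*(-224) = -1 - 224*√26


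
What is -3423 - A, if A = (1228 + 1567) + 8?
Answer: -6226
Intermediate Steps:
A = 2803 (A = 2795 + 8 = 2803)
-3423 - A = -3423 - 1*2803 = -3423 - 2803 = -6226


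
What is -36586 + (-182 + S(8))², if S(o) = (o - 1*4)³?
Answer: -22662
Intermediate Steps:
S(o) = (-4 + o)³ (S(o) = (o - 4)³ = (-4 + o)³)
-36586 + (-182 + S(8))² = -36586 + (-182 + (-4 + 8)³)² = -36586 + (-182 + 4³)² = -36586 + (-182 + 64)² = -36586 + (-118)² = -36586 + 13924 = -22662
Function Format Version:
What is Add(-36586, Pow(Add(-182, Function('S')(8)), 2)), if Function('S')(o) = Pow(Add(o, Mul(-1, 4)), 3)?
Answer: -22662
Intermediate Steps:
Function('S')(o) = Pow(Add(-4, o), 3) (Function('S')(o) = Pow(Add(o, -4), 3) = Pow(Add(-4, o), 3))
Add(-36586, Pow(Add(-182, Function('S')(8)), 2)) = Add(-36586, Pow(Add(-182, Pow(Add(-4, 8), 3)), 2)) = Add(-36586, Pow(Add(-182, Pow(4, 3)), 2)) = Add(-36586, Pow(Add(-182, 64), 2)) = Add(-36586, Pow(-118, 2)) = Add(-36586, 13924) = -22662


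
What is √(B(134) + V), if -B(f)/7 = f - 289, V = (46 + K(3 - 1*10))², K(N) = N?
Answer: √2606 ≈ 51.049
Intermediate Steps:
V = 1521 (V = (46 + (3 - 1*10))² = (46 + (3 - 10))² = (46 - 7)² = 39² = 1521)
B(f) = 2023 - 7*f (B(f) = -7*(f - 289) = -7*(-289 + f) = 2023 - 7*f)
√(B(134) + V) = √((2023 - 7*134) + 1521) = √((2023 - 938) + 1521) = √(1085 + 1521) = √2606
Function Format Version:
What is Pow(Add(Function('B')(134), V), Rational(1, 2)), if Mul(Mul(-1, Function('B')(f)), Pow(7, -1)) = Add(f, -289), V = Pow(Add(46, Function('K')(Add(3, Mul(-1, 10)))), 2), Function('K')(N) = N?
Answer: Pow(2606, Rational(1, 2)) ≈ 51.049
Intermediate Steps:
V = 1521 (V = Pow(Add(46, Add(3, Mul(-1, 10))), 2) = Pow(Add(46, Add(3, -10)), 2) = Pow(Add(46, -7), 2) = Pow(39, 2) = 1521)
Function('B')(f) = Add(2023, Mul(-7, f)) (Function('B')(f) = Mul(-7, Add(f, -289)) = Mul(-7, Add(-289, f)) = Add(2023, Mul(-7, f)))
Pow(Add(Function('B')(134), V), Rational(1, 2)) = Pow(Add(Add(2023, Mul(-7, 134)), 1521), Rational(1, 2)) = Pow(Add(Add(2023, -938), 1521), Rational(1, 2)) = Pow(Add(1085, 1521), Rational(1, 2)) = Pow(2606, Rational(1, 2))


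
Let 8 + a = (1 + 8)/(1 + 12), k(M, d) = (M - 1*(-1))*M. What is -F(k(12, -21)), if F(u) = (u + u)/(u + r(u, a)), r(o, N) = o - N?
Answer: -4056/4151 ≈ -0.97711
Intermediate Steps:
k(M, d) = M*(1 + M) (k(M, d) = (M + 1)*M = (1 + M)*M = M*(1 + M))
a = -95/13 (a = -8 + (1 + 8)/(1 + 12) = -8 + 9/13 = -95/13 ≈ -7.3077)
F(u) = 2*u/(95/13 + 2*u) (F(u) = (u + u)/(u + (u - 1*(-95/13))) = (2*u)/(u + (u + 95/13)) = (2*u)/(u + (95/13 + u)) = (2*u)/(95/13 + 2*u) = 2*u/(95/13 + 2*u))
-F(k(12, -21)) = -26*12*(1 + 12)/(95 + 26*(12*(1 + 12))) = -26*12*13/(95 + 26*(12*13)) = -26*156/(95 + 26*156) = -26*156/(95 + 4056) = -26*156/4151 = -1*4056/4151 = -4056/4151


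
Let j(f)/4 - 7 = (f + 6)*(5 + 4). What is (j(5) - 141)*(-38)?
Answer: -10754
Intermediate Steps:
j(f) = 244 + 36*f (j(f) = 28 + 4*((f + 6)*(5 + 4)) = 28 + 4*((6 + f)*9) = 28 + 4*(54 + 9*f) = 28 + (216 + 36*f) = 244 + 36*f)
(j(5) - 141)*(-38) = ((244 + 36*5) - 141)*(-38) = ((244 + 180) - 141)*(-38) = (424 - 141)*(-38) = 283*(-38) = -10754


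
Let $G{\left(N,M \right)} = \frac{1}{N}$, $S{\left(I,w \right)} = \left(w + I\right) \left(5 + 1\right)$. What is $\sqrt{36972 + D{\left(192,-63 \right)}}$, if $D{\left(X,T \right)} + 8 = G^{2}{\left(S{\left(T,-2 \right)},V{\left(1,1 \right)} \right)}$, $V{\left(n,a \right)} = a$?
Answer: $\frac{\sqrt{5622224401}}{390} \approx 192.26$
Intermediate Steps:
$S{\left(I,w \right)} = 6 I + 6 w$ ($S{\left(I,w \right)} = \left(I + w\right) 6 = 6 I + 6 w$)
$D{\left(X,T \right)} = -8 + \frac{1}{\left(-12 + 6 T\right)^{2}}$ ($D{\left(X,T \right)} = -8 + \left(\frac{1}{6 T + 6 \left(-2\right)}\right)^{2} = -8 + \left(\frac{1}{6 T - 12}\right)^{2} = -8 + \left(\frac{1}{-12 + 6 T}\right)^{2} = -8 + \frac{1}{\left(-12 + 6 T\right)^{2}}$)
$\sqrt{36972 + D{\left(192,-63 \right)}} = \sqrt{36972 - \left(8 - \frac{1}{36 \left(-2 - 63\right)^{2}}\right)} = \sqrt{36972 - \left(8 - \frac{1}{36 \cdot 4225}\right)} = \sqrt{36972 + \left(-8 + \frac{1}{36} \cdot \frac{1}{4225}\right)} = \sqrt{36972 + \left(-8 + \frac{1}{152100}\right)} = \sqrt{36972 - \frac{1216799}{152100}} = \sqrt{\frac{5622224401}{152100}} = \frac{\sqrt{5622224401}}{390}$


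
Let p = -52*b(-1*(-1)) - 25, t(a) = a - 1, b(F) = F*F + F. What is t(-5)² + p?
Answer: -93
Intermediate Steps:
b(F) = F + F² (b(F) = F² + F = F + F²)
t(a) = -1 + a
p = -129 (p = -52*(-1*(-1))*(1 - 1*(-1)) - 25 = -52*(1 + 1) - 25 = -52*2 - 25 = -104 - 25 = -129)
t(-5)² + p = (-1 - 5)² - 129 = (-6)² - 129 = 36 - 129 = -93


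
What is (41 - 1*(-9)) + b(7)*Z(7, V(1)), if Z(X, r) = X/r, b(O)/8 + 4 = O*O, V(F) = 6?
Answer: 470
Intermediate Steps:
b(O) = -32 + 8*O² (b(O) = -32 + 8*(O*O) = -32 + 8*O²)
(41 - 1*(-9)) + b(7)*Z(7, V(1)) = (41 - 1*(-9)) + (-32 + 8*7²)*(7/6) = (41 + 9) + (-32 + 8*49)*(7*(⅙)) = 50 + (-32 + 392)*(7/6) = 50 + 360*(7/6) = 50 + 420 = 470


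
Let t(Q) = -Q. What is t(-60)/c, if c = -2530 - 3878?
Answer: -5/534 ≈ -0.0093633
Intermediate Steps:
c = -6408
t(-60)/c = -1*(-60)/(-6408) = 60*(-1/6408) = -5/534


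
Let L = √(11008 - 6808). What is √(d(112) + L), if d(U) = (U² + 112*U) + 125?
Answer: √(25213 + 10*√42) ≈ 158.99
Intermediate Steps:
d(U) = 125 + U² + 112*U
L = 10*√42 (L = √4200 = 10*√42 ≈ 64.807)
√(d(112) + L) = √((125 + 112² + 112*112) + 10*√42) = √((125 + 12544 + 12544) + 10*√42) = √(25213 + 10*√42)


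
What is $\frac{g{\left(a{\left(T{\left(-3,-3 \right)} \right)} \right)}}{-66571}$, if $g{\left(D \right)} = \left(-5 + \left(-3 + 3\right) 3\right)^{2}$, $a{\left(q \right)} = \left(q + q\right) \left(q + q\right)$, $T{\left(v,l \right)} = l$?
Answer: $- \frac{25}{66571} \approx -0.00037554$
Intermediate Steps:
$a{\left(q \right)} = 4 q^{2}$ ($a{\left(q \right)} = 2 q 2 q = 4 q^{2}$)
$g{\left(D \right)} = 25$ ($g{\left(D \right)} = \left(-5 + 0 \cdot 3\right)^{2} = \left(-5 + 0\right)^{2} = \left(-5\right)^{2} = 25$)
$\frac{g{\left(a{\left(T{\left(-3,-3 \right)} \right)} \right)}}{-66571} = \frac{25}{-66571} = 25 \left(- \frac{1}{66571}\right) = - \frac{25}{66571}$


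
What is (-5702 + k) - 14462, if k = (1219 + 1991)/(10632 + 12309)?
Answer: -154193038/7647 ≈ -20164.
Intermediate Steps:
k = 1070/7647 (k = 3210/22941 = 3210*(1/22941) = 1070/7647 ≈ 0.13992)
(-5702 + k) - 14462 = (-5702 + 1070/7647) - 14462 = -43602124/7647 - 14462 = -154193038/7647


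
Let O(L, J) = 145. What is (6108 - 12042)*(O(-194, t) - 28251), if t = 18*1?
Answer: 166781004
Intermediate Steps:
t = 18
(6108 - 12042)*(O(-194, t) - 28251) = (6108 - 12042)*(145 - 28251) = -5934*(-28106) = 166781004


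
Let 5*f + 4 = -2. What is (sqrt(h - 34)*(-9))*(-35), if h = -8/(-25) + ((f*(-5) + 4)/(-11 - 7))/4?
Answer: 21*I*sqrt(30437)/2 ≈ 1831.9*I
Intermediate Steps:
f = -6/5 (f = -4/5 + (1/5)*(-2) = -4/5 - 2/5 = -6/5 ≈ -1.2000)
h = 163/900 (h = -8/(-25) + ((-6/5*(-5) + 4)/(-11 - 7))/4 = -8*(-1/25) + ((6 + 4)/(-18))*(1/4) = 8/25 + (10*(-1/18))*(1/4) = 8/25 - 5/9*1/4 = 8/25 - 5/36 = 163/900 ≈ 0.18111)
(sqrt(h - 34)*(-9))*(-35) = (sqrt(163/900 - 34)*(-9))*(-35) = (sqrt(-30437/900)*(-9))*(-35) = ((I*sqrt(30437)/30)*(-9))*(-35) = -3*I*sqrt(30437)/10*(-35) = 21*I*sqrt(30437)/2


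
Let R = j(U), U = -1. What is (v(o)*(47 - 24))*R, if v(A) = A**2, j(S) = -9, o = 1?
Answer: -207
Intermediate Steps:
R = -9
(v(o)*(47 - 24))*R = (1**2*(47 - 24))*(-9) = (1*23)*(-9) = 23*(-9) = -207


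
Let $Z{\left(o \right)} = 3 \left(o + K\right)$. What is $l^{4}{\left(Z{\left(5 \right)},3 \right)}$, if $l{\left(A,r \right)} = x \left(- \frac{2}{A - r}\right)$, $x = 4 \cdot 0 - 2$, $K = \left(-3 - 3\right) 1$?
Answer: $\frac{16}{81} \approx 0.19753$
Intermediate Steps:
$K = -6$ ($K = \left(-6\right) 1 = -6$)
$Z{\left(o \right)} = -18 + 3 o$ ($Z{\left(o \right)} = 3 \left(o - 6\right) = 3 \left(-6 + o\right) = -18 + 3 o$)
$x = -2$ ($x = 0 - 2 = -2$)
$l{\left(A,r \right)} = \frac{4}{A - r}$ ($l{\left(A,r \right)} = - 2 \left(- \frac{2}{A - r}\right) = \frac{4}{A - r}$)
$l^{4}{\left(Z{\left(5 \right)},3 \right)} = \left(\frac{4}{\left(-18 + 3 \cdot 5\right) - 3}\right)^{4} = \left(\frac{4}{\left(-18 + 15\right) - 3}\right)^{4} = \left(\frac{4}{-3 - 3}\right)^{4} = \left(\frac{4}{-6}\right)^{4} = \left(4 \left(- \frac{1}{6}\right)\right)^{4} = \left(- \frac{2}{3}\right)^{4} = \frac{16}{81}$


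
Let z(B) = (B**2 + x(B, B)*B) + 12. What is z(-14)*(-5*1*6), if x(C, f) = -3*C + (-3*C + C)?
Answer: 23160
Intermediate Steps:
x(C, f) = -5*C (x(C, f) = -3*C - 2*C = -5*C)
z(B) = 12 - 4*B**2 (z(B) = (B**2 + (-5*B)*B) + 12 = (B**2 - 5*B**2) + 12 = -4*B**2 + 12 = 12 - 4*B**2)
z(-14)*(-5*1*6) = (12 - 4*(-14)**2)*(-5*1*6) = (12 - 4*196)*(-5*6) = (12 - 784)*(-30) = -772*(-30) = 23160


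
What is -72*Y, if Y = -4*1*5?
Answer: 1440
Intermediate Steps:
Y = -20 (Y = -4*5 = -20)
-72*Y = -72*(-20) = 1440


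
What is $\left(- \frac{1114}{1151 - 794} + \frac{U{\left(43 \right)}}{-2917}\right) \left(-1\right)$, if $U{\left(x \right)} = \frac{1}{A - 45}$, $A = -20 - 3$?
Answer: $\frac{12998131}{4165476} \approx 3.1204$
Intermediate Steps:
$A = -23$
$U{\left(x \right)} = - \frac{1}{68}$ ($U{\left(x \right)} = \frac{1}{-23 - 45} = \frac{1}{-68} = - \frac{1}{68}$)
$\left(- \frac{1114}{1151 - 794} + \frac{U{\left(43 \right)}}{-2917}\right) \left(-1\right) = \left(- \frac{1114}{1151 - 794} - \frac{1}{68 \left(-2917\right)}\right) \left(-1\right) = \left(- \frac{1114}{357} - - \frac{1}{198356}\right) \left(-1\right) = \left(\left(-1114\right) \frac{1}{357} + \frac{1}{198356}\right) \left(-1\right) = \left(- \frac{1114}{357} + \frac{1}{198356}\right) \left(-1\right) = \left(- \frac{12998131}{4165476}\right) \left(-1\right) = \frac{12998131}{4165476}$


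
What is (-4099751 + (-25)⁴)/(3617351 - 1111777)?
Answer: -1854563/1252787 ≈ -1.4804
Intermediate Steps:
(-4099751 + (-25)⁴)/(3617351 - 1111777) = (-4099751 + 390625)/2505574 = -3709126*1/2505574 = -1854563/1252787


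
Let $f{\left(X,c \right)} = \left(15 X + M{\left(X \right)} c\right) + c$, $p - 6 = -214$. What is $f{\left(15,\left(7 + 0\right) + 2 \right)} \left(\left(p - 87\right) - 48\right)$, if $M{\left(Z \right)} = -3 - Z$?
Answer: $-24696$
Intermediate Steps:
$p = -208$ ($p = 6 - 214 = -208$)
$f{\left(X,c \right)} = c + 15 X + c \left(-3 - X\right)$ ($f{\left(X,c \right)} = \left(15 X + \left(-3 - X\right) c\right) + c = \left(15 X + c \left(-3 - X\right)\right) + c = c + 15 X + c \left(-3 - X\right)$)
$f{\left(15,\left(7 + 0\right) + 2 \right)} \left(\left(p - 87\right) - 48\right) = \left(\left(\left(7 + 0\right) + 2\right) + 15 \cdot 15 - \left(\left(7 + 0\right) + 2\right) \left(3 + 15\right)\right) \left(\left(-208 - 87\right) - 48\right) = \left(\left(7 + 2\right) + 225 - \left(7 + 2\right) 18\right) \left(\left(-208 - 87\right) - 48\right) = \left(9 + 225 - 9 \cdot 18\right) \left(-295 - 48\right) = \left(9 + 225 - 162\right) \left(-343\right) = 72 \left(-343\right) = -24696$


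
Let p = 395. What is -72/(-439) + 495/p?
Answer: 49149/34681 ≈ 1.4172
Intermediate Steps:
-72/(-439) + 495/p = -72/(-439) + 495/395 = -72*(-1/439) + 495*(1/395) = 72/439 + 99/79 = 49149/34681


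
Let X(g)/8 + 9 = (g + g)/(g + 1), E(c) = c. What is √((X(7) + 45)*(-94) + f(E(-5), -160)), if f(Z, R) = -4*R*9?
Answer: √6982 ≈ 83.558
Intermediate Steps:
f(Z, R) = -36*R
X(g) = -72 + 16*g/(1 + g) (X(g) = -72 + 8*((g + g)/(g + 1)) = -72 + 8*((2*g)/(1 + g)) = -72 + 8*(2*g/(1 + g)) = -72 + 16*g/(1 + g))
√((X(7) + 45)*(-94) + f(E(-5), -160)) = √((8*(-9 - 7*7)/(1 + 7) + 45)*(-94) - 36*(-160)) = √((8*(-9 - 49)/8 + 45)*(-94) + 5760) = √((8*(⅛)*(-58) + 45)*(-94) + 5760) = √((-58 + 45)*(-94) + 5760) = √(-13*(-94) + 5760) = √(1222 + 5760) = √6982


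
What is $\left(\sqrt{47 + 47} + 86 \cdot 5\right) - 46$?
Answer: $384 + \sqrt{94} \approx 393.7$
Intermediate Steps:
$\left(\sqrt{47 + 47} + 86 \cdot 5\right) - 46 = \left(\sqrt{94} + 430\right) - 46 = \left(430 + \sqrt{94}\right) - 46 = 384 + \sqrt{94}$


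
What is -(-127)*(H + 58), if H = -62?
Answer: -508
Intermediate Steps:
-(-127)*(H + 58) = -(-127)*(-62 + 58) = -(-127)*(-4) = -1*508 = -508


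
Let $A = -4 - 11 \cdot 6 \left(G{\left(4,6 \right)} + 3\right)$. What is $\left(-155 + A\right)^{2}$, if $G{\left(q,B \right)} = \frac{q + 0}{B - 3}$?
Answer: $198025$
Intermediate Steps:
$G{\left(q,B \right)} = \frac{q}{-3 + B}$
$A = -290$ ($A = -4 - 11 \cdot 6 \left(\frac{4}{-3 + 6} + 3\right) = -4 - 11 \cdot 6 \left(\frac{4}{3} + 3\right) = -4 - 11 \cdot 6 \cdot \frac{13}{3} = -4 - 286 = -290$)
$\left(-155 + A\right)^{2} = \left(-155 - 290\right)^{2} = \left(-445\right)^{2} = 198025$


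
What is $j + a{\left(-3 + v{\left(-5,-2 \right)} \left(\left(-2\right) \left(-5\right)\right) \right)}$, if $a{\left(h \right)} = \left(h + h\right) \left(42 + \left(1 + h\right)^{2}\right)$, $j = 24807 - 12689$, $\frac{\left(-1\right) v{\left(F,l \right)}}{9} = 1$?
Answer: $-1569998$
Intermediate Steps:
$v{\left(F,l \right)} = -9$ ($v{\left(F,l \right)} = \left(-9\right) 1 = -9$)
$j = 12118$ ($j = 24807 - 12689 = 12118$)
$a{\left(h \right)} = 2 h \left(42 + \left(1 + h\right)^{2}\right)$
$j + a{\left(-3 + v{\left(-5,-2 \right)} \left(\left(-2\right) \left(-5\right)\right) \right)} = 12118 + 2 \left(-3 - 9 \left(\left(-2\right) \left(-5\right)\right)\right) \left(42 + \left(1 - \left(3 + 9 \left(\left(-2\right) \left(-5\right)\right)\right)\right)^{2}\right) = 12118 + 2 \left(-3 - 90\right) \left(42 + \left(1 - 93\right)^{2}\right) = 12118 + 2 \left(-93\right) \left(42 + \left(1 - 93\right)^{2}\right) = 12118 + 2 \left(-93\right) \left(42 + \left(-92\right)^{2}\right) = 12118 + 2 \left(-93\right) \left(42 + 8464\right) = 12118 + 2 \left(-93\right) 8506 = 12118 - 1582116 = -1569998$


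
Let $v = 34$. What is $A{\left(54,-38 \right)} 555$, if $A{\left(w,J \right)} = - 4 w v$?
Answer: $-4075920$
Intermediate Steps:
$A{\left(w,J \right)} = - 136 w$ ($A{\left(w,J \right)} = - 4 w 34 = - 136 w$)
$A{\left(54,-38 \right)} 555 = \left(-136\right) 54 \cdot 555 = \left(-7344\right) 555 = -4075920$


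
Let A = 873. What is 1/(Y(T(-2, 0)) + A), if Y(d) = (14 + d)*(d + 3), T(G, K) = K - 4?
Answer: 1/863 ≈ 0.0011587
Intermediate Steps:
T(G, K) = -4 + K
Y(d) = (3 + d)*(14 + d) (Y(d) = (14 + d)*(3 + d) = (3 + d)*(14 + d))
1/(Y(T(-2, 0)) + A) = 1/((42 + (-4 + 0)**2 + 17*(-4 + 0)) + 873) = 1/((42 + (-4)**2 + 17*(-4)) + 873) = 1/((42 + 16 - 68) + 873) = 1/(-10 + 873) = 1/863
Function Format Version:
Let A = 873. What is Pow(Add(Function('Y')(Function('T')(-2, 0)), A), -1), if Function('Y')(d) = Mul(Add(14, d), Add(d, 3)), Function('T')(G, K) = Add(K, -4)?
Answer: Rational(1, 863) ≈ 0.0011587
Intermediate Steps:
Function('T')(G, K) = Add(-4, K)
Function('Y')(d) = Mul(Add(3, d), Add(14, d)) (Function('Y')(d) = Mul(Add(14, d), Add(3, d)) = Mul(Add(3, d), Add(14, d)))
Pow(Add(Function('Y')(Function('T')(-2, 0)), A), -1) = Pow(Add(Add(42, Pow(Add(-4, 0), 2), Mul(17, Add(-4, 0))), 873), -1) = Pow(Add(Add(42, Pow(-4, 2), Mul(17, -4)), 873), -1) = Pow(Add(Add(42, 16, -68), 873), -1) = Pow(Add(-10, 873), -1) = Pow(863, -1) = Rational(1, 863)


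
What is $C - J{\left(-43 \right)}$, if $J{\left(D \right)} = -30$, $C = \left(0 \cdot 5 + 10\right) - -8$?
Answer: $48$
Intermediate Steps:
$C = 18$ ($C = \left(0 + 10\right) + 8 = 10 + 8 = 18$)
$C - J{\left(-43 \right)} = 18 - -30 = 18 + 30 = 48$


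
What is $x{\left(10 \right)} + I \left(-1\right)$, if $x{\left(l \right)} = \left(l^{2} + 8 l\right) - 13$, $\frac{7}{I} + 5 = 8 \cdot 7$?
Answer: $\frac{8510}{51} \approx 166.86$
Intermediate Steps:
$I = \frac{7}{51}$ ($I = \frac{7}{-5 + 8 \cdot 7} = \frac{7}{-5 + 56} = \frac{7}{51} \approx 0.13725$)
$x{\left(l \right)} = -13 + l^{2} + 8 l$ ($x{\left(l \right)} = \left(l^{2} + 8 l\right) - 13 = -13 + l^{2} + 8 l$)
$x{\left(10 \right)} + I \left(-1\right) = \left(-13 + 10^{2} + 8 \cdot 10\right) + \frac{7}{51} \left(-1\right) = \left(-13 + 100 + 80\right) - \frac{7}{51} = 167 - \frac{7}{51} = \frac{8510}{51}$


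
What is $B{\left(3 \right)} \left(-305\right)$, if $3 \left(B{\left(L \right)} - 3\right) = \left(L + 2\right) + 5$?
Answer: $- \frac{5795}{3} \approx -1931.7$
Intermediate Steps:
$B{\left(L \right)} = \frac{16}{3} + \frac{L}{3}$ ($B{\left(L \right)} = 3 + \frac{\left(L + 2\right) + 5}{3} = 3 + \frac{\left(2 + L\right) + 5}{3} = 3 + \frac{7 + L}{3} = 3 + \left(\frac{7}{3} + \frac{L}{3}\right) = \frac{16}{3} + \frac{L}{3}$)
$B{\left(3 \right)} \left(-305\right) = \left(\frac{16}{3} + \frac{1}{3} \cdot 3\right) \left(-305\right) = \left(\frac{16}{3} + 1\right) \left(-305\right) = \frac{19}{3} \left(-305\right) = - \frac{5795}{3}$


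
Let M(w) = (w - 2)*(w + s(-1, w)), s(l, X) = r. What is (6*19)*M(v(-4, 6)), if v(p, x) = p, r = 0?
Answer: 2736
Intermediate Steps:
s(l, X) = 0
M(w) = w*(-2 + w) (M(w) = (w - 2)*(w + 0) = (-2 + w)*w = w*(-2 + w))
(6*19)*M(v(-4, 6)) = (6*19)*(-4*(-2 - 4)) = 114*(-4*(-6)) = 114*24 = 2736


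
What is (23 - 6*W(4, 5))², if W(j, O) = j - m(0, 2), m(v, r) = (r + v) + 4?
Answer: 1225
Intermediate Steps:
m(v, r) = 4 + r + v
W(j, O) = -6 + j (W(j, O) = j - (4 + 2 + 0) = j - 1*6 = j - 6 = -6 + j)
(23 - 6*W(4, 5))² = (23 - 6*(-6 + 4))² = (23 - 6*(-2))² = (23 + 12)² = 35² = 1225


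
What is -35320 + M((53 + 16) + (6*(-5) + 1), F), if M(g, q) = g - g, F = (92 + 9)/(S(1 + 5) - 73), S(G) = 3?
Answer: -35320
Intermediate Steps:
F = -101/70 (F = (92 + 9)/(3 - 73) = 101/(-70) = 101*(-1/70) = -101/70 ≈ -1.4429)
M(g, q) = 0
-35320 + M((53 + 16) + (6*(-5) + 1), F) = -35320 + 0 = -35320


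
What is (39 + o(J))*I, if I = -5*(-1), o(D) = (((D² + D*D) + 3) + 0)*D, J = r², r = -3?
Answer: 7620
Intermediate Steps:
J = 9 (J = (-3)² = 9)
o(D) = D*(3 + 2*D²) (o(D) = (((D² + D²) + 3) + 0)*D = ((2*D² + 3) + 0)*D = ((3 + 2*D²) + 0)*D = (3 + 2*D²)*D = D*(3 + 2*D²))
I = 5
(39 + o(J))*I = (39 + 9*(3 + 2*9²))*5 = (39 + 9*(3 + 2*81))*5 = (39 + 9*(3 + 162))*5 = (39 + 9*165)*5 = (39 + 1485)*5 = 1524*5 = 7620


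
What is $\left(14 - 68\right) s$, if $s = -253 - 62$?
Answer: $17010$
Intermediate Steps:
$s = -315$ ($s = -253 - 62 = -315$)
$\left(14 - 68\right) s = \left(14 - 68\right) \left(-315\right) = \left(-54\right) \left(-315\right) = 17010$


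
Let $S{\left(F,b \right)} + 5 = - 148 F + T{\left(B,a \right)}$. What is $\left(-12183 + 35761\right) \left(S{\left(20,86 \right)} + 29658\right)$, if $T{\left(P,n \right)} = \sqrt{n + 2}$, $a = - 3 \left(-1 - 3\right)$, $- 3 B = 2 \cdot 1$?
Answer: $629367554 + 23578 \sqrt{14} \approx 6.2946 \cdot 10^{8}$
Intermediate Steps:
$B = - \frac{2}{3}$ ($B = - \frac{2 \cdot 1}{3} = \left(- \frac{1}{3}\right) 2 = - \frac{2}{3} \approx -0.66667$)
$a = 12$ ($a = \left(-3\right) \left(-4\right) = 12$)
$T{\left(P,n \right)} = \sqrt{2 + n}$
$S{\left(F,b \right)} = -5 + \sqrt{14} - 148 F$ ($S{\left(F,b \right)} = -5 - \left(- \sqrt{2 + 12} + 148 F\right) = -5 - \left(- \sqrt{14} + 148 F\right) = -5 + \sqrt{14} - 148 F$)
$\left(-12183 + 35761\right) \left(S{\left(20,86 \right)} + 29658\right) = \left(-12183 + 35761\right) \left(\left(-5 + \sqrt{14} - 2960\right) + 29658\right) = 23578 \left(\left(-5 + \sqrt{14} - 2960\right) + 29658\right) = 23578 \left(\left(-2965 + \sqrt{14}\right) + 29658\right) = 23578 \left(26693 + \sqrt{14}\right) = 629367554 + 23578 \sqrt{14}$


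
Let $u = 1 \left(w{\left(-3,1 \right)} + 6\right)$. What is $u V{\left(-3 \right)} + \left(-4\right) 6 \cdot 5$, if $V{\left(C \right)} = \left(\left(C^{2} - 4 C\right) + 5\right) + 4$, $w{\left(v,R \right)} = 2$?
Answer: $120$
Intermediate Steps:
$V{\left(C \right)} = 9 + C^{2} - 4 C$ ($V{\left(C \right)} = \left(5 + C^{2} - 4 C\right) + 4 = 9 + C^{2} - 4 C$)
$u = 8$ ($u = 1 \left(2 + 6\right) = 1 \cdot 8 = 8$)
$u V{\left(-3 \right)} + \left(-4\right) 6 \cdot 5 = 8 \left(9 + \left(-3\right)^{2} - -12\right) + \left(-4\right) 6 \cdot 5 = 8 \left(9 + 9 + 12\right) - 120 = 8 \cdot 30 - 120 = 240 - 120 = 120$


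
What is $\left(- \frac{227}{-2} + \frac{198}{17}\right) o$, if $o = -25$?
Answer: $- \frac{106375}{34} \approx -3128.7$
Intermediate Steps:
$\left(- \frac{227}{-2} + \frac{198}{17}\right) o = \left(- \frac{227}{-2} + \frac{198}{17}\right) \left(-25\right) = \left(\left(-227\right) \left(- \frac{1}{2}\right) + 198 \cdot \frac{1}{17}\right) \left(-25\right) = \left(\frac{227}{2} + \frac{198}{17}\right) \left(-25\right) = \frac{4255}{34} \left(-25\right) = - \frac{106375}{34}$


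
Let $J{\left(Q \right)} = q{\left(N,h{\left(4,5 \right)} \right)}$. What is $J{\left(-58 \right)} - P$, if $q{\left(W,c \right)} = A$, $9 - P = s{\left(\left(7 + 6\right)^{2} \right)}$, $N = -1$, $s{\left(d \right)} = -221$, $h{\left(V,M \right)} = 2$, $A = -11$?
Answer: $-241$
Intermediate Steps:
$P = 230$ ($P = 9 - -221 = 9 + 221 = 230$)
$q{\left(W,c \right)} = -11$
$J{\left(Q \right)} = -11$
$J{\left(-58 \right)} - P = -11 - 230 = -241$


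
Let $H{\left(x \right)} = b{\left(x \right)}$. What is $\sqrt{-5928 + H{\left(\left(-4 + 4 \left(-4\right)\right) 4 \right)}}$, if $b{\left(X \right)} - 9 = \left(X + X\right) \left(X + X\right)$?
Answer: $\sqrt{19681} \approx 140.29$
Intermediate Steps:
$b{\left(X \right)} = 9 + 4 X^{2}$ ($b{\left(X \right)} = 9 + \left(X + X\right) \left(X + X\right) = 9 + 2 X 2 X = 9 + 4 X^{2}$)
$H{\left(x \right)} = 9 + 4 x^{2}$
$\sqrt{-5928 + H{\left(\left(-4 + 4 \left(-4\right)\right) 4 \right)}} = \sqrt{-5928 + \left(9 + 4 \left(\left(-4 + 4 \left(-4\right)\right) 4\right)^{2}\right)} = \sqrt{-5928 + \left(9 + 4 \left(\left(-4 - 16\right) 4\right)^{2}\right)} = \sqrt{-5928 + \left(9 + 4 \left(\left(-20\right) 4\right)^{2}\right)} = \sqrt{-5928 + \left(9 + 4 \left(-80\right)^{2}\right)} = \sqrt{-5928 + \left(9 + 4 \cdot 6400\right)} = \sqrt{-5928 + \left(9 + 25600\right)} = \sqrt{-5928 + 25609} = \sqrt{19681}$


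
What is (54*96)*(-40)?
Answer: -207360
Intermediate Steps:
(54*96)*(-40) = 5184*(-40) = -207360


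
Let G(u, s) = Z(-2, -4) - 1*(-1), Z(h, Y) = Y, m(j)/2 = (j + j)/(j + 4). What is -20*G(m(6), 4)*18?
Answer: 1080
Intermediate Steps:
m(j) = 4*j/(4 + j) (m(j) = 2*((j + j)/(j + 4)) = 2*((2*j)/(4 + j)) = 2*(2*j/(4 + j)) = 4*j/(4 + j))
G(u, s) = -3 (G(u, s) = -4 - 1*(-1) = -4 + 1 = -3)
-20*G(m(6), 4)*18 = -20*(-3)*18 = 60*18 = 1080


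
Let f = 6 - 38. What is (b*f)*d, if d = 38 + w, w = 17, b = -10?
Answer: 17600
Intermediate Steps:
f = -32
d = 55 (d = 38 + 17 = 55)
(b*f)*d = -10*(-32)*55 = 320*55 = 17600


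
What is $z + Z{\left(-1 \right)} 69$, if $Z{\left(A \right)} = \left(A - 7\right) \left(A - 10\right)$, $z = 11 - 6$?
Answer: $6077$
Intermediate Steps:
$z = 5$
$Z{\left(A \right)} = \left(-10 + A\right) \left(-7 + A\right)$ ($Z{\left(A \right)} = \left(-7 + A\right) \left(-10 + A\right) = \left(-10 + A\right) \left(-7 + A\right)$)
$z + Z{\left(-1 \right)} 69 = 5 + \left(70 + \left(-1\right)^{2} - -17\right) 69 = 5 + \left(70 + 1 + 17\right) 69 = 5 + 88 \cdot 69 = 5 + 6072 = 6077$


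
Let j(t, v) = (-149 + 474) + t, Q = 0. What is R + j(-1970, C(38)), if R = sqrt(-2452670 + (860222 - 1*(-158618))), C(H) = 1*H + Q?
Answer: -1645 + I*sqrt(1433830) ≈ -1645.0 + 1197.4*I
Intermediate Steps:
C(H) = H (C(H) = 1*H + 0 = H + 0 = H)
j(t, v) = 325 + t
R = I*sqrt(1433830) (R = sqrt(-2452670 + (860222 + 158618)) = sqrt(-2452670 + 1018840) = sqrt(-1433830) = I*sqrt(1433830) ≈ 1197.4*I)
R + j(-1970, C(38)) = I*sqrt(1433830) + (325 - 1970) = I*sqrt(1433830) - 1645 = -1645 + I*sqrt(1433830)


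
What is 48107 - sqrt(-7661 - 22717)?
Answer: 48107 - I*sqrt(30378) ≈ 48107.0 - 174.29*I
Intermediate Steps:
48107 - sqrt(-7661 - 22717) = 48107 - sqrt(-30378) = 48107 - I*sqrt(30378)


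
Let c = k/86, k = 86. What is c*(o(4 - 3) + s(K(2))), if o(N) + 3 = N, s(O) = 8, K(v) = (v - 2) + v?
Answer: 6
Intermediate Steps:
K(v) = -2 + 2*v (K(v) = (-2 + v) + v = -2 + 2*v)
o(N) = -3 + N
c = 1 (c = 86/86 = 86*(1/86) = 1)
c*(o(4 - 3) + s(K(2))) = 1*((-3 + (4 - 3)) + 8) = 1*((-3 + 1) + 8) = 1*(-2 + 8) = 1*6 = 6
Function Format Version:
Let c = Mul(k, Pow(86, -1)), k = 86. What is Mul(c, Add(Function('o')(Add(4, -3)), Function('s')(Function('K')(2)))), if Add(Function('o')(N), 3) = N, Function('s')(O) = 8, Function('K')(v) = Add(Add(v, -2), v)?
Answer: 6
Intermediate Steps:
Function('K')(v) = Add(-2, Mul(2, v)) (Function('K')(v) = Add(Add(-2, v), v) = Add(-2, Mul(2, v)))
Function('o')(N) = Add(-3, N)
c = 1 (c = Mul(86, Pow(86, -1)) = Mul(86, Rational(1, 86)) = 1)
Mul(c, Add(Function('o')(Add(4, -3)), Function('s')(Function('K')(2)))) = Mul(1, Add(Add(-3, Add(4, -3)), 8)) = Mul(1, Add(Add(-3, 1), 8)) = Mul(1, Add(-2, 8)) = Mul(1, 6) = 6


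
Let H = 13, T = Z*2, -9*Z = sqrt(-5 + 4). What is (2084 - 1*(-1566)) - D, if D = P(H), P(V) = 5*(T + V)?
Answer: 3585 + 10*I/9 ≈ 3585.0 + 1.1111*I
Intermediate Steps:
Z = -I/9 (Z = -sqrt(-5 + 4)/9 = -I/9 ≈ -0.11111*I)
T = -2*I/9 (T = -I/9*2 = -2*I/9 ≈ -0.22222*I)
P(V) = 5*V - 10*I/9 (P(V) = 5*(-2*I/9 + V) = 5*(V - 2*I/9) = 5*V - 10*I/9)
D = 65 - 10*I/9 (D = 5*13 - 10*I/9 = 65 - 10*I/9 ≈ 65.0 - 1.1111*I)
(2084 - 1*(-1566)) - D = (2084 - 1*(-1566)) - (65 - 10*I/9) = (2084 + 1566) + (-65 + 10*I/9) = 3650 + (-65 + 10*I/9) = 3585 + 10*I/9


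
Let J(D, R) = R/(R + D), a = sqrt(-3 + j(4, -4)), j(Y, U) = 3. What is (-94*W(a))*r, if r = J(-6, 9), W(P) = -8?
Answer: 2256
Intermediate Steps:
a = 0 (a = sqrt(-3 + 3) = sqrt(0) = 0)
J(D, R) = R/(D + R)
r = 3 (r = 9/(-6 + 9) = 9/3 = 9*(1/3) = 3)
(-94*W(a))*r = -94*(-8)*3 = 752*3 = 2256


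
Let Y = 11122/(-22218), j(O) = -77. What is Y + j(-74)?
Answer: -860954/11109 ≈ -77.501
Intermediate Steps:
Y = -5561/11109 (Y = 11122*(-1/22218) = -5561/11109 ≈ -0.50059)
Y + j(-74) = -5561/11109 - 77 = -860954/11109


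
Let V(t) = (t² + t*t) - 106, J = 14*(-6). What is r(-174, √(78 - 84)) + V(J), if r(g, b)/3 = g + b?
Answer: 13484 + 3*I*√6 ≈ 13484.0 + 7.3485*I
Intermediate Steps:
J = -84
V(t) = -106 + 2*t² (V(t) = (t² + t²) - 106 = 2*t² - 106 = -106 + 2*t²)
r(g, b) = 3*b + 3*g (r(g, b) = 3*(g + b) = 3*(b + g) = 3*b + 3*g)
r(-174, √(78 - 84)) + V(J) = (3*√(78 - 84) + 3*(-174)) + (-106 + 2*(-84)²) = (3*√(-6) - 522) + (-106 + 2*7056) = (3*(I*√6) - 522) + (-106 + 14112) = (3*I*√6 - 522) + 14006 = (-522 + 3*I*√6) + 14006 = 13484 + 3*I*√6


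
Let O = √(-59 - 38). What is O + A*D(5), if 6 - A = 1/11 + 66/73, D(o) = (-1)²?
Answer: 4019/803 + I*√97 ≈ 5.005 + 9.8489*I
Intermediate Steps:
O = I*√97 (O = √(-97) = I*√97 ≈ 9.8489*I)
D(o) = 1
A = 4019/803 (A = 6 - (1/11 + 66/73) = 6 - 1*799/803 = 6 - 799/803 = 4019/803 ≈ 5.0050)
O + A*D(5) = I*√97 + (4019/803)*1 = I*√97 + 4019/803 = 4019/803 + I*√97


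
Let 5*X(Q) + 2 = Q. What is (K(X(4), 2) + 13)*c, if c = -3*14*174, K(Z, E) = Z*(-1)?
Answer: -460404/5 ≈ -92081.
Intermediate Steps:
X(Q) = -2/5 + Q/5
K(Z, E) = -Z
c = -7308 (c = -42*174 = -7308)
(K(X(4), 2) + 13)*c = (-(-2/5 + (1/5)*4) + 13)*(-7308) = (-(-2/5 + 4/5) + 13)*(-7308) = (-1*2/5 + 13)*(-7308) = (-2/5 + 13)*(-7308) = (63/5)*(-7308) = -460404/5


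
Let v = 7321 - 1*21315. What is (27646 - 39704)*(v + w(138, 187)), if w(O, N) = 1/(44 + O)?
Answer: 15355302303/91 ≈ 1.6874e+8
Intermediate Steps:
v = -13994 (v = 7321 - 21315 = -13994)
(27646 - 39704)*(v + w(138, 187)) = (27646 - 39704)*(-13994 + 1/(44 + 138)) = -12058*(-13994 + 1/182) = -12058*(-2546907/182) = 15355302303/91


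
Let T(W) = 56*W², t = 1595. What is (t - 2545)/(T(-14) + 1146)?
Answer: -25/319 ≈ -0.078370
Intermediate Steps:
(t - 2545)/(T(-14) + 1146) = (1595 - 2545)/(56*(-14)² + 1146) = -950/(56*196 + 1146) = -950/(10976 + 1146) = -950/12122 = -950*1/12122 = -25/319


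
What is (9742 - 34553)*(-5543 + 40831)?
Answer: -875530568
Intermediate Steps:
(9742 - 34553)*(-5543 + 40831) = -24811*35288 = -875530568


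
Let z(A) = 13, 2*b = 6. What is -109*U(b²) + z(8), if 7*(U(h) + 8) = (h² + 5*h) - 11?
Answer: -6340/7 ≈ -905.71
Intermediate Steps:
b = 3 (b = (½)*6 = 3)
U(h) = -67/7 + h²/7 + 5*h/7 (U(h) = -8 + ((h² + 5*h) - 11)/7 = -8 + (-11 + h² + 5*h)/7 = -8 + (-11/7 + h²/7 + 5*h/7) = -67/7 + h²/7 + 5*h/7)
-109*U(b²) + z(8) = -109*(-67/7 + (3²)²/7 + (5/7)*3²) + 13 = -109*(-67/7 + (⅐)*9² + (5/7)*9) + 13 = -109*(-67/7 + (⅐)*81 + 45/7) + 13 = -109*(-67/7 + 81/7 + 45/7) + 13 = -109*59/7 + 13 = -6431/7 + 13 = -6340/7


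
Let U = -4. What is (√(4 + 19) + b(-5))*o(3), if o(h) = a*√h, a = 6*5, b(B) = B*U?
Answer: 30*√3*(20 + √23) ≈ 1288.4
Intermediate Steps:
b(B) = -4*B (b(B) = B*(-4) = -4*B)
a = 30
o(h) = 30*√h
(√(4 + 19) + b(-5))*o(3) = (√(4 + 19) - 4*(-5))*(30*√3) = (√23 + 20)*(30*√3) = (20 + √23)*(30*√3) = 30*√3*(20 + √23)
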